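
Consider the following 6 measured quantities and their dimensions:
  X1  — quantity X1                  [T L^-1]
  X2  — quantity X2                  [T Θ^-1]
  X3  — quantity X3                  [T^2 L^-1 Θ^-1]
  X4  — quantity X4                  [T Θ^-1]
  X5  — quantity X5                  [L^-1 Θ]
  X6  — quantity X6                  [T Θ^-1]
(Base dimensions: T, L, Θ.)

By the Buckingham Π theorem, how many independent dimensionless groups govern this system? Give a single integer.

4

Dimensional matrix (T×L×Θ by X1×X2×X3×X4×X5×X6):
  T: [ 1  1  2  1  0  1]
  L: [-1  0 -1  0 -1  0]
  Θ: [ 0 -1 -1 -1  1 -1]
Row reduction gives pivot columns X1,X2; rank = 2
6 vars − rank 2 = 4 Π groups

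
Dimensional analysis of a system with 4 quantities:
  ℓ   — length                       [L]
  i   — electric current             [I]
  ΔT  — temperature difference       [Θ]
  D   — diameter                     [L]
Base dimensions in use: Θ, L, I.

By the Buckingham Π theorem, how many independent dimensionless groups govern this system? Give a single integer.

1

Write exponents as rows Θ,L,I / cols ℓ,i,ΔT,D:
  Θ: [ 0  0  1  0]
  L: [ 1  0  0  1]
  I: [ 0  1  0  0]
Row reduction gives pivot columns ℓ,i,ΔT; rank = 3
Π count = n − r = 4 − 3 = 1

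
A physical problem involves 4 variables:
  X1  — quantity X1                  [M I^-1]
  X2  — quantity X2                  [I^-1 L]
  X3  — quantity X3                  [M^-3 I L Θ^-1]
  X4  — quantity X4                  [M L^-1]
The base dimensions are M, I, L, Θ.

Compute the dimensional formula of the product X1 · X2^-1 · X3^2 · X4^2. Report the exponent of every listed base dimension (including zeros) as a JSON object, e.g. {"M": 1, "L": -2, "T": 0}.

{"M": -3, "I": 2, "L": -1, "Θ": -2}

Exponent matrix [M,I,L,Θ] × [X1,X2,X3,X4]:
  M: [ 1  0 -3  1]
  I: [-1 -1  1  0]
  L: [ 0  1  1 -1]
  Θ: [ 0  0 -1  0]
  [M]: (1)·1+(-1)·0+(2)·-3+(2)·1 = -3
  [I]: (1)·-1+(-1)·-1+(2)·1+(2)·0 = 2
  [L]: (1)·0+(-1)·1+(2)·1+(2)·-1 = -1
  [Θ]: (1)·0+(-1)·0+(2)·-1+(2)·0 = -2
⇒ M^-3 I^2 L^-1 Θ^-2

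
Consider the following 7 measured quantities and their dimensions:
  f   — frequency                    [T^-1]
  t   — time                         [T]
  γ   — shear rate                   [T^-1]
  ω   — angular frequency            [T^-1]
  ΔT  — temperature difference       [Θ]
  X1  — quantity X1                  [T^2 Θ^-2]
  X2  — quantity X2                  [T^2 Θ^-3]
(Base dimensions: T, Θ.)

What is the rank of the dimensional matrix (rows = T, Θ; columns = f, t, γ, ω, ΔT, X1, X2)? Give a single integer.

2

Write exponents as rows T,Θ / cols f,t,γ,ω,ΔT,X1,X2:
  T: [-1  1 -1 -1  0  2  2]
  Θ: [ 0  0  0  0  1 -2 -3]
Row reduction gives pivot columns f,ΔT; rank = 2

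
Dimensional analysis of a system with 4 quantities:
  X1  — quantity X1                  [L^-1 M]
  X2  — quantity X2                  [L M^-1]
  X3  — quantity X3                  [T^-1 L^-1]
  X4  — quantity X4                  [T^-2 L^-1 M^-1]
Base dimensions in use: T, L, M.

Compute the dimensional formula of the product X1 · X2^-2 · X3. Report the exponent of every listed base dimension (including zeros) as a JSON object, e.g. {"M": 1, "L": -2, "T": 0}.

Write exponents as rows T,L,M / cols X1,X2,X3,X4:
  T: [ 0  0 -1 -2]
  L: [-1  1 -1 -1]
  M: [ 1 -1  0 -1]
  [T]: (1)·0+(-2)·0+(1)·-1 = -1
  [L]: (1)·-1+(-2)·1+(1)·-1 = -4
  [M]: (1)·1+(-2)·-1+(1)·0 = 3
⇒ T^-1 L^-4 M^3

{"T": -1, "L": -4, "M": 3}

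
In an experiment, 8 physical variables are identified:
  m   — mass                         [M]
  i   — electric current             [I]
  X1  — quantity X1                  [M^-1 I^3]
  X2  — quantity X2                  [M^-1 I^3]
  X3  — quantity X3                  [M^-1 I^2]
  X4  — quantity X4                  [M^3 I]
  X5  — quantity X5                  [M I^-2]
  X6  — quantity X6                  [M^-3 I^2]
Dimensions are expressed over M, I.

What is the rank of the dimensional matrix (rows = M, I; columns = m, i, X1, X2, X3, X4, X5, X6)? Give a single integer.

2

Write exponents as rows M,I / cols m,i,X1,X2,X3,X4,X5,X6:
  M: [ 1  0 -1 -1 -1  3  1 -3]
  I: [ 0  1  3  3  2  1 -2  2]
RREF → pivots at {m,i} ⇒ r = 2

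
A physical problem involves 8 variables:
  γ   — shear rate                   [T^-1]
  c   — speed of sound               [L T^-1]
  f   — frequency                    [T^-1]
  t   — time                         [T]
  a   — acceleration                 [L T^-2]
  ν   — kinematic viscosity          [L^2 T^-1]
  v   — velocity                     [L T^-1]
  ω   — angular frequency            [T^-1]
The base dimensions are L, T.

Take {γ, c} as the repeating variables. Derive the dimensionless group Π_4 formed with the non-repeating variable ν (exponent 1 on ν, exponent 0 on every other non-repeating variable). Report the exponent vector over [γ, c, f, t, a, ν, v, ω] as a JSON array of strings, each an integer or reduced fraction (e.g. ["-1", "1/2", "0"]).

["1", "-2", "0", "0", "0", "1", "0", "0"]

Exponent matrix [L,T] × [γ,c,f,t,a,ν,v,ω]:
  L: [ 0  1  0  0  1  2  1  0]
  T: [-1 -1 -1  1 -2 -1 -1 -1]
Row reduction gives pivot columns γ,c; rank = 2
Pivot set = {γ,c}, free = {f,t,a,ν,v,ω}
RREF:
  r0: [   1    0    1   -1    1   -1    0    1]
  r1: [   0    1    0    0    1    2    1    0]
Fix exponent of ν at 1, f at 0, t at 0, a at 0, v at 0, ω at 0; solve each RREF row for its pivot's exponent:
  r0: exp(γ) + (-1)·1 = 0 ⇒ exp(γ) = 1
  r1: exp(c) + (2)·1 = 0 ⇒ exp(c) = -2
Π_4 = γ · c^-2 · ν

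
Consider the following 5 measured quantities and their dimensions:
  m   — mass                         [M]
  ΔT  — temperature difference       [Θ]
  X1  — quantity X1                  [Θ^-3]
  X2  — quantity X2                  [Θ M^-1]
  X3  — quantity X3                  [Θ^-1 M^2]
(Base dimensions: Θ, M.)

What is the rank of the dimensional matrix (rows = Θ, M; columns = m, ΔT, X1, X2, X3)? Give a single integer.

Exponent matrix [Θ,M] × [m,ΔT,X1,X2,X3]:
  Θ: [ 0  1 -3  1 -1]
  M: [ 1  0  0 -1  2]
Row reduction gives pivot columns m,ΔT; rank = 2

2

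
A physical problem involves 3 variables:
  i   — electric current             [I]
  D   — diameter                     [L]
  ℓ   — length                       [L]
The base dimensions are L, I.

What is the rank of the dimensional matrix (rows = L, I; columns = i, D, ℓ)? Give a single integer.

Exponent matrix [L,I] × [i,D,ℓ]:
  L: [ 0  1  1]
  I: [ 1  0  0]
Echelon form has 2 nonzero rows (pivots: i,D)

2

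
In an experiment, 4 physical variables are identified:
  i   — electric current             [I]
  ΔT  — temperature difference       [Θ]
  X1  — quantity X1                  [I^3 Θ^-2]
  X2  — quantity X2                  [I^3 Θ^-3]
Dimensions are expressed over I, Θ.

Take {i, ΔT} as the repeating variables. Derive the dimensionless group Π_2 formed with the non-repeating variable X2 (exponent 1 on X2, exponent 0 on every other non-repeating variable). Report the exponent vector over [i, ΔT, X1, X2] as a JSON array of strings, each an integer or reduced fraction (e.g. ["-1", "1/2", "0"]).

["-3", "3", "0", "1"]

Write exponents as rows I,Θ / cols i,ΔT,X1,X2:
  I: [ 1  0  3  3]
  Θ: [ 0  1 -2 -3]
RREF → pivots at {i,ΔT} ⇒ r = 2
Repeat: i,ΔT; free: X1,X2
RREF:
  r0: [   1    0    3    3]
  r1: [   0    1   -2   -3]
Fix exponent of X2 at 1, X1 at 0; solve each RREF row for its pivot's exponent:
  r0: exp(i) + (3)·1 = 0 ⇒ exp(i) = -3
  r1: exp(ΔT) + (-3)·1 = 0 ⇒ exp(ΔT) = 3
Π_2 = i^-3 · ΔT^3 · X2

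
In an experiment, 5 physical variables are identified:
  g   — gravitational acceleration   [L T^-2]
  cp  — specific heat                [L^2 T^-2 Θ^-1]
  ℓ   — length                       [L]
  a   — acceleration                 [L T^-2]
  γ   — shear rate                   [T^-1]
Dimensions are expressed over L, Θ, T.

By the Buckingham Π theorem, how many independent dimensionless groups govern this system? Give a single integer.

Write exponents as rows L,Θ,T / cols g,cp,ℓ,a,γ:
  L: [ 1  2  1  1  0]
  Θ: [ 0 -1  0  0  0]
  T: [-2 -2  0 -2 -1]
Echelon form has 3 nonzero rows (pivots: g,cp,ℓ)
5 vars − rank 3 = 2 Π groups

2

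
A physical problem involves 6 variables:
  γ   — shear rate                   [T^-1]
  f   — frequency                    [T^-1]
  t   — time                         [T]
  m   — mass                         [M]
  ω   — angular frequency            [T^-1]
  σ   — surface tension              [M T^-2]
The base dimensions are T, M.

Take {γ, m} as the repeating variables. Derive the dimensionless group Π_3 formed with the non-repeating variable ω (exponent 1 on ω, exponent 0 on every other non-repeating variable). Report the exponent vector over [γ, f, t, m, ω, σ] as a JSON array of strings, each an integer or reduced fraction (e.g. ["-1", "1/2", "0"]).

Exponent matrix [T,M] × [γ,f,t,m,ω,σ]:
  T: [-1 -1  1  0 -1 -2]
  M: [ 0  0  0  1  0  1]
RREF → pivots at {γ,m} ⇒ r = 2
Pivot set = {γ,m}, free = {f,t,ω,σ}
RREF:
  r0: [   1    1   -1    0    1    2]
  r1: [   0    0    0    1    0    1]
Fix exponent of ω at 1, f at 0, t at 0, σ at 0; solve each RREF row for its pivot's exponent:
  r0: exp(γ) + (1)·1 = 0 ⇒ exp(γ) = -1
  r1: exp(m) + (0)·1 = 0 ⇒ exp(m) = 0
Π_3 = γ^-1 · ω

["-1", "0", "0", "0", "1", "0"]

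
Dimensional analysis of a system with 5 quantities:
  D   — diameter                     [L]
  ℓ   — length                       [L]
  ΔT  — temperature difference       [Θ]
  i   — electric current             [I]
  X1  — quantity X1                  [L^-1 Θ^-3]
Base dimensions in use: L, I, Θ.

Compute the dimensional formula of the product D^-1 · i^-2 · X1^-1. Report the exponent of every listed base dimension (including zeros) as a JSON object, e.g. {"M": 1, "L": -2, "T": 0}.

{"L": 0, "I": -2, "Θ": 3}

Exponent matrix [L,I,Θ] × [D,ℓ,ΔT,i,X1]:
  L: [ 1  1  0  0 -1]
  I: [ 0  0  0  1  0]
  Θ: [ 0  0  1  0 -3]
  [L]: (-1)·1+(-2)·0+(-1)·-1 = 0
  [I]: (-1)·0+(-2)·1+(-1)·0 = -2
  [Θ]: (-1)·0+(-2)·0+(-1)·-3 = 3
⇒ I^-2 Θ^3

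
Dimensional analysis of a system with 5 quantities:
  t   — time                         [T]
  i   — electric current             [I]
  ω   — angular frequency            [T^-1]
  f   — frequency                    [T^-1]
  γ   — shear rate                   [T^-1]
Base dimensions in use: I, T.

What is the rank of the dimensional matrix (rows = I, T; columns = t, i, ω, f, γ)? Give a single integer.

Exponent matrix [I,T] × [t,i,ω,f,γ]:
  I: [ 0  1  0  0  0]
  T: [ 1  0 -1 -1 -1]
Row reduction gives pivot columns t,i; rank = 2

2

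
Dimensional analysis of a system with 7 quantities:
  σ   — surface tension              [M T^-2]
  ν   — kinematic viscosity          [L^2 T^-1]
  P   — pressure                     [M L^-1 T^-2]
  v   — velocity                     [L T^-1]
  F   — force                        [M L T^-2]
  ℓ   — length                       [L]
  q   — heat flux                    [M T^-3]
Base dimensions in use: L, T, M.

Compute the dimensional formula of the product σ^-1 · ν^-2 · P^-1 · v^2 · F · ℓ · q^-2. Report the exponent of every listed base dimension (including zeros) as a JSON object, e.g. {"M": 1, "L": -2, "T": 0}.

{"L": 1, "T": 8, "M": -3}

Write exponents as rows L,T,M / cols σ,ν,P,v,F,ℓ,q:
  L: [ 0  2 -1  1  1  1  0]
  T: [-2 -1 -2 -1 -2  0 -3]
  M: [ 1  0  1  0  1  0  1]
  [L]: (-1)·0+(-2)·2+(-1)·-1+(2)·1+(1)·1+(1)·1+(-2)·0 = 1
  [T]: (-1)·-2+(-2)·-1+(-1)·-2+(2)·-1+(1)·-2+(1)·0+(-2)·-3 = 8
  [M]: (-1)·1+(-2)·0+(-1)·1+(2)·0+(1)·1+(1)·0+(-2)·1 = -3
⇒ L T^8 M^-3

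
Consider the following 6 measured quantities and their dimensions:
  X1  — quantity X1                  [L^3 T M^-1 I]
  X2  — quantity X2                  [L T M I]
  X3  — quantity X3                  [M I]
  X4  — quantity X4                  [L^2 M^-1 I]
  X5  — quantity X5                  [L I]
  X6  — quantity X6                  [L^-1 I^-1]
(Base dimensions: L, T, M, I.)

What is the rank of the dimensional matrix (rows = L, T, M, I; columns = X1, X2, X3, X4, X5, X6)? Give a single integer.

Write exponents as rows L,T,M,I / cols X1,X2,X3,X4,X5,X6:
  L: [ 3  1  0  2  1 -1]
  T: [ 1  1  0  0  0  0]
  M: [-1  1  1 -1  0  0]
  I: [ 1  1  1  1  1 -1]
RREF → pivots at {X1,X2,X3} ⇒ r = 3

3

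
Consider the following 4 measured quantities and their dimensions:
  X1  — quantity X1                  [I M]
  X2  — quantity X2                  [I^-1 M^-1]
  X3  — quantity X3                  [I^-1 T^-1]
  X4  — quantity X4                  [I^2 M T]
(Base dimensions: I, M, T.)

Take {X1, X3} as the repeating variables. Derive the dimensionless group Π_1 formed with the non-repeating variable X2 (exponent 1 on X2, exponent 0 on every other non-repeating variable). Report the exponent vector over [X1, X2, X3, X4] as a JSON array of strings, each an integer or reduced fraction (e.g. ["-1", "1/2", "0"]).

Exponent matrix [I,M,T] × [X1,X2,X3,X4]:
  I: [ 1 -1 -1  2]
  M: [ 1 -1  0  1]
  T: [ 0  0 -1  1]
Row reduction gives pivot columns X1,X3; rank = 2
Repeat: X1,X3; free: X2,X4
RREF:
  r0: [   1   -1    0    1]
  r1: [   0    0    1   -1]
  r2: [   0    0    0    0]
Fix exponent of X2 at 1, X4 at 0; solve each RREF row for its pivot's exponent:
  r0: exp(X1) + (-1)·1 = 0 ⇒ exp(X1) = 1
  r1: exp(X3) + (0)·1 = 0 ⇒ exp(X3) = 0
Π_1 = X1 · X2

["1", "1", "0", "0"]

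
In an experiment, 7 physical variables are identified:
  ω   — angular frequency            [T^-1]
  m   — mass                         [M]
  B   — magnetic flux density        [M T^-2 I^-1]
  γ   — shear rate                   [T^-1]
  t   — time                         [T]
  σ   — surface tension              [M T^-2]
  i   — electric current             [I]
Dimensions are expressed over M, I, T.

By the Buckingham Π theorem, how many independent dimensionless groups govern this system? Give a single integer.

Write exponents as rows M,I,T / cols ω,m,B,γ,t,σ,i:
  M: [ 0  1  1  0  0  1  0]
  I: [ 0  0 -1  0  0  0  1]
  T: [-1  0 -2 -1  1 -2  0]
RREF → pivots at {ω,m,B} ⇒ r = 3
7 vars − rank 3 = 4 Π groups

4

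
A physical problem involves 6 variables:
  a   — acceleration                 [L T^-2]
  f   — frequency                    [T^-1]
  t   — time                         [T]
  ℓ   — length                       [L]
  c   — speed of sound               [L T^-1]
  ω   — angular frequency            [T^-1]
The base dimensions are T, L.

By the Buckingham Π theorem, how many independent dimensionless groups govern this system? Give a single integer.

4

Write exponents as rows T,L / cols a,f,t,ℓ,c,ω:
  T: [-2 -1  1  0 -1 -1]
  L: [ 1  0  0  1  1  0]
RREF → pivots at {a,f} ⇒ r = 2
6 vars − rank 2 = 4 Π groups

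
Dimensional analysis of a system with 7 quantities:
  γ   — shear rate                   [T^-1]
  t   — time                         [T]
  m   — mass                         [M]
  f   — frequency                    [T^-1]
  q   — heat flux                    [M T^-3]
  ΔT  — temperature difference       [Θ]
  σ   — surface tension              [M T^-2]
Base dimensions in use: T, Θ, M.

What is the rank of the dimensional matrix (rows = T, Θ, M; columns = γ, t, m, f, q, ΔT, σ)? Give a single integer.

Exponent matrix [T,Θ,M] × [γ,t,m,f,q,ΔT,σ]:
  T: [-1  1  0 -1 -3  0 -2]
  Θ: [ 0  0  0  0  0  1  0]
  M: [ 0  0  1  0  1  0  1]
Row reduction gives pivot columns γ,m,ΔT; rank = 3

3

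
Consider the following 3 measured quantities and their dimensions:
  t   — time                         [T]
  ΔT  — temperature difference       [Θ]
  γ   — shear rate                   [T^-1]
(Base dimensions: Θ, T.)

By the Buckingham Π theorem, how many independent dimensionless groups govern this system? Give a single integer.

Exponent matrix [Θ,T] × [t,ΔT,γ]:
  Θ: [ 0  1  0]
  T: [ 1  0 -1]
Echelon form has 2 nonzero rows (pivots: t,ΔT)
3 vars − rank 2 = 1 Π group

1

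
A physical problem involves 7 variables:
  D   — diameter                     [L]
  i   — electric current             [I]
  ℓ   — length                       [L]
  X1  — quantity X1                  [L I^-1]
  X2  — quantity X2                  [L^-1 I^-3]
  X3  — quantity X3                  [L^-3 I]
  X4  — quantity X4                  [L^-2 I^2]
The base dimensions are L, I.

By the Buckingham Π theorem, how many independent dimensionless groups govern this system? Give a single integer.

5

Write exponents as rows L,I / cols D,i,ℓ,X1,X2,X3,X4:
  L: [ 1  0  1  1 -1 -3 -2]
  I: [ 0  1  0 -1 -3  1  2]
Echelon form has 2 nonzero rows (pivots: D,i)
n=7, r=2 ⇒ 5 dimensionless groups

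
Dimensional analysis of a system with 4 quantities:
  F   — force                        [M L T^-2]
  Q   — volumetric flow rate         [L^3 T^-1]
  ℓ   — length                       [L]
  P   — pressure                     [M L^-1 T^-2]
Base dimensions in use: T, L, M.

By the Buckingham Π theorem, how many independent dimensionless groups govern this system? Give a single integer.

1

Exponent matrix [T,L,M] × [F,Q,ℓ,P]:
  T: [-2 -1  0 -2]
  L: [ 1  3  1 -1]
  M: [ 1  0  0  1]
Echelon form has 3 nonzero rows (pivots: F,Q,ℓ)
Π count = n − r = 4 − 3 = 1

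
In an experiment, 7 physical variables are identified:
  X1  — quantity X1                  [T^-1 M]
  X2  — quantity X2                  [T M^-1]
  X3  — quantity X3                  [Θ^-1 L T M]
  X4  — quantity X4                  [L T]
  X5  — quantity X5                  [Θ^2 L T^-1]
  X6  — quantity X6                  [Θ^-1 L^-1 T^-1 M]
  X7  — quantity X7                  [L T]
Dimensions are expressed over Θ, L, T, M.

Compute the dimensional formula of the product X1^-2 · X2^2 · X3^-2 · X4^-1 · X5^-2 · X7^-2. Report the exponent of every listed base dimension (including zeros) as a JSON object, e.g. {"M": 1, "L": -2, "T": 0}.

{"Θ": -2, "L": -7, "T": 1, "M": -6}

Dimensional matrix (Θ×L×T×M by X1×X2×X3×X4×X5×X6×X7):
  Θ: [ 0  0 -1  0  2 -1  0]
  L: [ 0  0  1  1  1 -1  1]
  T: [-1  1  1  1 -1 -1  1]
  M: [ 1 -1  1  0  0  1  0]
  [Θ]: (-2)·0+(2)·0+(-2)·-1+(-1)·0+(-2)·2+(-2)·0 = -2
  [L]: (-2)·0+(2)·0+(-2)·1+(-1)·1+(-2)·1+(-2)·1 = -7
  [T]: (-2)·-1+(2)·1+(-2)·1+(-1)·1+(-2)·-1+(-2)·1 = 1
  [M]: (-2)·1+(2)·-1+(-2)·1+(-1)·0+(-2)·0+(-2)·0 = -6
⇒ Θ^-2 L^-7 T M^-6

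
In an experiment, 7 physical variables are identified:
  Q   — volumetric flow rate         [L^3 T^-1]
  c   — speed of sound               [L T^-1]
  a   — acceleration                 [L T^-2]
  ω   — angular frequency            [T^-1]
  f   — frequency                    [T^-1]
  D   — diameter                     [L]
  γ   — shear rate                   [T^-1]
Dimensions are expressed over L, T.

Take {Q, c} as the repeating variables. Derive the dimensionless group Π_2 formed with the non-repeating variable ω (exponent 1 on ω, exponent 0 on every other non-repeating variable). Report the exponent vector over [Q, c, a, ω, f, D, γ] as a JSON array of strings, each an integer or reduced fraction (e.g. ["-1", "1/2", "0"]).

Write exponents as rows L,T / cols Q,c,a,ω,f,D,γ:
  L: [ 3  1  1  0  0  1  0]
  T: [-1 -1 -2 -1 -1  0 -1]
Row reduction gives pivot columns Q,c; rank = 2
Repeat: Q,c; free: a,ω,f,D,γ
RREF:
  r0: [   1    0 -1/2 -1/2 -1/2  1/2 -1/2]
  r1: [   0    1  5/2  3/2  3/2 -1/2  3/2]
Fix exponent of ω at 1, a at 0, f at 0, D at 0, γ at 0; solve each RREF row for its pivot's exponent:
  r0: exp(Q) + (-1/2)·1 = 0 ⇒ exp(Q) = 1/2
  r1: exp(c) + (3/2)·1 = 0 ⇒ exp(c) = -3/2
Π_2 = Q^(1/2) · c^(-3/2) · ω

["1/2", "-3/2", "0", "1", "0", "0", "0"]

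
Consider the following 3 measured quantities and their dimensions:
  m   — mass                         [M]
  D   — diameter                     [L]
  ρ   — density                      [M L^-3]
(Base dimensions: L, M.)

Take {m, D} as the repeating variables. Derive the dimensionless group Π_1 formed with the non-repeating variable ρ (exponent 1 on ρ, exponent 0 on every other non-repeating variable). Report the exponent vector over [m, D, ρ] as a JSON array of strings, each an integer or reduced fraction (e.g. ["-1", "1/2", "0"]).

Write exponents as rows L,M / cols m,D,ρ:
  L: [ 0  1 -3]
  M: [ 1  0  1]
RREF → pivots at {m,D} ⇒ r = 2
Pivot set = {m,D}, free = {ρ}
RREF:
  r0: [   1    0    1]
  r1: [   0    1   -3]
Fix exponent of ρ at 1; solve each RREF row for its pivot's exponent:
  r0: exp(m) + (1)·1 = 0 ⇒ exp(m) = -1
  r1: exp(D) + (-3)·1 = 0 ⇒ exp(D) = 3
Π_1 = m^-1 · D^3 · ρ

["-1", "3", "1"]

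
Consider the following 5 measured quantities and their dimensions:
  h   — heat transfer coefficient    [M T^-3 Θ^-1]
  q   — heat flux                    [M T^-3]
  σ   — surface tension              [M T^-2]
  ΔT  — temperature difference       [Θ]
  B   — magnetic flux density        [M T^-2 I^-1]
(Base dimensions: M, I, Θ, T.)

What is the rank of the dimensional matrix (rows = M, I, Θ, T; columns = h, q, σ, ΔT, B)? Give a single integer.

Write exponents as rows M,I,Θ,T / cols h,q,σ,ΔT,B:
  M: [ 1  1  1  0  1]
  I: [ 0  0  0  0 -1]
  Θ: [-1  0  0  1  0]
  T: [-3 -3 -2  0 -2]
RREF → pivots at {h,q,σ,B} ⇒ r = 4

4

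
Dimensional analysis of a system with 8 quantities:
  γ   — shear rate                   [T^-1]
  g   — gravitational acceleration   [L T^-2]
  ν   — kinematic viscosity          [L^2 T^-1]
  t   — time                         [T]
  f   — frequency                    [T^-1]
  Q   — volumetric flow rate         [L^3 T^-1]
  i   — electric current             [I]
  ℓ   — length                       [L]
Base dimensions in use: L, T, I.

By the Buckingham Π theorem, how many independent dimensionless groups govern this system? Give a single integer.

5

Write exponents as rows L,T,I / cols γ,g,ν,t,f,Q,i,ℓ:
  L: [ 0  1  2  0  0  3  0  1]
  T: [-1 -2 -1  1 -1 -1  0  0]
  I: [ 0  0  0  0  0  0  1  0]
Row reduction gives pivot columns γ,g,i; rank = 3
n=8, r=3 ⇒ 5 dimensionless groups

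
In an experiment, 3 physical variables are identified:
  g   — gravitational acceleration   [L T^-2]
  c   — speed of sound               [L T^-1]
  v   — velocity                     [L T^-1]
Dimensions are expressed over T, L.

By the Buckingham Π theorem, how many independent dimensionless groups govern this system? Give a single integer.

1

Write exponents as rows T,L / cols g,c,v:
  T: [-2 -1 -1]
  L: [ 1  1  1]
Echelon form has 2 nonzero rows (pivots: g,c)
Π count = n − r = 3 − 2 = 1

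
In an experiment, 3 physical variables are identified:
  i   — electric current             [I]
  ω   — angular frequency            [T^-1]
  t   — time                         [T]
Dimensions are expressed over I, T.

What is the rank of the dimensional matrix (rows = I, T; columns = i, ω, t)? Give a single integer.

Exponent matrix [I,T] × [i,ω,t]:
  I: [ 1  0  0]
  T: [ 0 -1  1]
Echelon form has 2 nonzero rows (pivots: i,ω)

2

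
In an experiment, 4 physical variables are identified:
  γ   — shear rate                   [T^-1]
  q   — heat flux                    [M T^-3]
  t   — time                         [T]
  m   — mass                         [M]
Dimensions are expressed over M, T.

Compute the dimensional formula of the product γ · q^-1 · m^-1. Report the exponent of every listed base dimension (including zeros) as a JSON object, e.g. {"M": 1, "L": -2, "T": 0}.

Exponent matrix [M,T] × [γ,q,t,m]:
  M: [ 0  1  0  1]
  T: [-1 -3  1  0]
  [M]: (1)·0+(-1)·1+(-1)·1 = -2
  [T]: (1)·-1+(-1)·-3+(-1)·0 = 2
⇒ M^-2 T^2

{"M": -2, "T": 2}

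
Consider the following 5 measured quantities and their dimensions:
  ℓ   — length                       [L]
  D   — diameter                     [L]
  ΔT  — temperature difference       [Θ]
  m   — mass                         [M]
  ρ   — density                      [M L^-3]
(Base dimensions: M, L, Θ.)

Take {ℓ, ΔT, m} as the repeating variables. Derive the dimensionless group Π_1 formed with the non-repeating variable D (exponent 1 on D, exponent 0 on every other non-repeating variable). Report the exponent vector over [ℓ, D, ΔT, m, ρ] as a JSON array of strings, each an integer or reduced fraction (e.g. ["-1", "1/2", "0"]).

Dimensional matrix (M×L×Θ by ℓ×D×ΔT×m×ρ):
  M: [ 0  0  0  1  1]
  L: [ 1  1  0  0 -3]
  Θ: [ 0  0  1  0  0]
Echelon form has 3 nonzero rows (pivots: ℓ,ΔT,m)
Repeat: ℓ,ΔT,m; free: D,ρ
RREF:
  r0: [   1    1    0    0   -3]
  r1: [   0    0    1    0    0]
  r2: [   0    0    0    1    1]
Fix exponent of D at 1, ρ at 0; solve each RREF row for its pivot's exponent:
  r0: exp(ℓ) + (1)·1 = 0 ⇒ exp(ℓ) = -1
  r1: exp(ΔT) + (0)·1 = 0 ⇒ exp(ΔT) = 0
  r2: exp(m) + (0)·1 = 0 ⇒ exp(m) = 0
Π_1 = ℓ^-1 · D

["-1", "1", "0", "0", "0"]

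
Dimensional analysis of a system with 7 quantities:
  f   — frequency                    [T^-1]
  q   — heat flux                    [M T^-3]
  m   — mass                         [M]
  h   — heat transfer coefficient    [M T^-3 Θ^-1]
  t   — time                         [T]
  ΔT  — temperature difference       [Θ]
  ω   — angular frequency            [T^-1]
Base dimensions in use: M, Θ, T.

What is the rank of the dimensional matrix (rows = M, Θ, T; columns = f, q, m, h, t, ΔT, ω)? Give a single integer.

3

Write exponents as rows M,Θ,T / cols f,q,m,h,t,ΔT,ω:
  M: [ 0  1  1  1  0  0  0]
  Θ: [ 0  0  0 -1  0  1  0]
  T: [-1 -3  0 -3  1  0 -1]
Row reduction gives pivot columns f,q,h; rank = 3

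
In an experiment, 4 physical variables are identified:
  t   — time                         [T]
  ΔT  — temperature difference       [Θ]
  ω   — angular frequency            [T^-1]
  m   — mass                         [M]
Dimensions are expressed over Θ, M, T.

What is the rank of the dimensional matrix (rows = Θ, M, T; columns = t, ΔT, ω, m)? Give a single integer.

3

Exponent matrix [Θ,M,T] × [t,ΔT,ω,m]:
  Θ: [ 0  1  0  0]
  M: [ 0  0  0  1]
  T: [ 1  0 -1  0]
Echelon form has 3 nonzero rows (pivots: t,ΔT,m)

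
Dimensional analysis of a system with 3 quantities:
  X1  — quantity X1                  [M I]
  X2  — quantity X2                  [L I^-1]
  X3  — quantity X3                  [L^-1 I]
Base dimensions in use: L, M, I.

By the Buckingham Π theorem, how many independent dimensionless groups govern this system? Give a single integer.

Exponent matrix [L,M,I] × [X1,X2,X3]:
  L: [ 0  1 -1]
  M: [ 1  0  0]
  I: [ 1 -1  1]
RREF → pivots at {X1,X2} ⇒ r = 2
3 vars − rank 2 = 1 Π group

1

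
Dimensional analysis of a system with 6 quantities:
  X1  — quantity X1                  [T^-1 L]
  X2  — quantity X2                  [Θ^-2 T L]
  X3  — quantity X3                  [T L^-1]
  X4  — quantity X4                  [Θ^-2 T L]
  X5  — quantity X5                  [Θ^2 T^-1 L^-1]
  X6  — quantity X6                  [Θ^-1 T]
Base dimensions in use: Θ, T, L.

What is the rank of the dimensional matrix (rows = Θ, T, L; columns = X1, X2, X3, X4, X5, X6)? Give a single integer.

2

Exponent matrix [Θ,T,L] × [X1,X2,X3,X4,X5,X6]:
  Θ: [ 0 -2  0 -2  2 -1]
  T: [-1  1  1  1 -1  1]
  L: [ 1  1 -1  1 -1  0]
RREF → pivots at {X1,X2} ⇒ r = 2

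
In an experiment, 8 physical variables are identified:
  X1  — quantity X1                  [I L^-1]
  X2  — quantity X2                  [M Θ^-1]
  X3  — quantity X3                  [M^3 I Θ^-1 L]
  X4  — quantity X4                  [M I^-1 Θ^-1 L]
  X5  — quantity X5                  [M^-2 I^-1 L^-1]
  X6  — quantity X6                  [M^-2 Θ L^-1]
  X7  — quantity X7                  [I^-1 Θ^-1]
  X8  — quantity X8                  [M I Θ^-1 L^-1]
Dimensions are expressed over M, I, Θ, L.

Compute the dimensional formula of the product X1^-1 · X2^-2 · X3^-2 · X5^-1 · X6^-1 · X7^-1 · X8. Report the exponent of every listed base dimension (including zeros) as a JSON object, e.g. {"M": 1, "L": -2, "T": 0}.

{"M": -3, "I": 0, "Θ": 3, "L": 0}

Write exponents as rows M,I,Θ,L / cols X1,X2,X3,X4,X5,X6,X7,X8:
  M: [ 0  1  3  1 -2 -2  0  1]
  I: [ 1  0  1 -1 -1  0 -1  1]
  Θ: [ 0 -1 -1 -1  0  1 -1 -1]
  L: [-1  0  1  1 -1 -1  0 -1]
  [M]: (-1)·0+(-2)·1+(-2)·3+(-1)·-2+(-1)·-2+(-1)·0+(1)·1 = -3
  [I]: (-1)·1+(-2)·0+(-2)·1+(-1)·-1+(-1)·0+(-1)·-1+(1)·1 = 0
  [Θ]: (-1)·0+(-2)·-1+(-2)·-1+(-1)·0+(-1)·1+(-1)·-1+(1)·-1 = 3
  [L]: (-1)·-1+(-2)·0+(-2)·1+(-1)·-1+(-1)·-1+(-1)·0+(1)·-1 = 0
⇒ M^-3 Θ^3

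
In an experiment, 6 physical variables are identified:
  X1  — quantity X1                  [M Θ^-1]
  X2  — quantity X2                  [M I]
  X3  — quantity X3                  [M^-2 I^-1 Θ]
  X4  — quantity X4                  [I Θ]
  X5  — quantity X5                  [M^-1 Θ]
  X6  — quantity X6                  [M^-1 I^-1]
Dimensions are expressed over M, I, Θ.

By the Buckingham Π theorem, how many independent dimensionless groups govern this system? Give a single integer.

Dimensional matrix (M×I×Θ by X1×X2×X3×X4×X5×X6):
  M: [ 1  1 -2  0 -1 -1]
  I: [ 0  1 -1  1  0 -1]
  Θ: [-1  0  1  1  1  0]
Echelon form has 2 nonzero rows (pivots: X1,X2)
n=6, r=2 ⇒ 4 dimensionless groups

4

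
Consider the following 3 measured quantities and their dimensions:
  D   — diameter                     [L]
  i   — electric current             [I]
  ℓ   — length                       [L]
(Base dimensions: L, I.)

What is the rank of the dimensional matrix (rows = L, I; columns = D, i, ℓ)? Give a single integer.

2

Write exponents as rows L,I / cols D,i,ℓ:
  L: [ 1  0  1]
  I: [ 0  1  0]
Echelon form has 2 nonzero rows (pivots: D,i)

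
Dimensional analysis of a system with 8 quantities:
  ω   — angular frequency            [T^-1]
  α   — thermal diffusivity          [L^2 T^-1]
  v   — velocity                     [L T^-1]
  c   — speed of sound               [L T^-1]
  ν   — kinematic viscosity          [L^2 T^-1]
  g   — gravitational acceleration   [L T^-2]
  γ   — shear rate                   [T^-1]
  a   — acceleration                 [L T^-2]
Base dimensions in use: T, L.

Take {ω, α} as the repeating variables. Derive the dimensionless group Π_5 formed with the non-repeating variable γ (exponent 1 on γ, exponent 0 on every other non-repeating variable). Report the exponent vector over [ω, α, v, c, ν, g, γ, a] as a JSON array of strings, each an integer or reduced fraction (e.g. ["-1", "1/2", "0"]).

Dimensional matrix (T×L by ω×α×v×c×ν×g×γ×a):
  T: [-1 -1 -1 -1 -1 -2 -1 -2]
  L: [ 0  2  1  1  2  1  0  1]
RREF → pivots at {ω,α} ⇒ r = 2
Pivot set = {ω,α}, free = {v,c,ν,g,γ,a}
RREF:
  r0: [   1    0  1/2  1/2    0  3/2    1  3/2]
  r1: [   0    1  1/2  1/2    1  1/2    0  1/2]
Fix exponent of γ at 1, v at 0, c at 0, ν at 0, g at 0, a at 0; solve each RREF row for its pivot's exponent:
  r0: exp(ω) + (1)·1 = 0 ⇒ exp(ω) = -1
  r1: exp(α) + (0)·1 = 0 ⇒ exp(α) = 0
Π_5 = ω^-1 · γ

["-1", "0", "0", "0", "0", "0", "1", "0"]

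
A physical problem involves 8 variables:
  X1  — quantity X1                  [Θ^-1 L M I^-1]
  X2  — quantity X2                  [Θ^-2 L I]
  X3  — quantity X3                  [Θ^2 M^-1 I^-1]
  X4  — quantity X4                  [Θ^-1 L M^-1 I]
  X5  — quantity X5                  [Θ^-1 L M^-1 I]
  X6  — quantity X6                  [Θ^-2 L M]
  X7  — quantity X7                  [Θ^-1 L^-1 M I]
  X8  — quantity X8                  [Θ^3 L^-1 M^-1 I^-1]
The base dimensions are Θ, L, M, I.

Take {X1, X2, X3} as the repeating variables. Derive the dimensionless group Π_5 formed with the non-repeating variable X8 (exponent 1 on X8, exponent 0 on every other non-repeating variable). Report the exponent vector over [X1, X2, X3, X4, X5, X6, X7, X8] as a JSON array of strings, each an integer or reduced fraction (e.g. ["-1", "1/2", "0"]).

["1/3", "2/3", "-2/3", "0", "0", "0", "0", "1"]

Write exponents as rows Θ,L,M,I / cols X1,X2,X3,X4,X5,X6,X7,X8:
  Θ: [-1 -2  2 -1 -1 -2 -1  3]
  L: [ 1  1  0  1  1  1 -1 -1]
  M: [ 1  0 -1 -1 -1  1  1 -1]
  I: [-1  1 -1  1  1  0  1 -1]
RREF → pivots at {X1,X2,X3} ⇒ r = 3
Pivot set = {X1,X2,X3}, free = {X4,X5,X6,X7,X8}
RREF:
  r0: [   1    0    0 -1/3 -1/3  2/3 -1/3 -1/3]
  r1: [   0    1    0  4/3  4/3  1/3 -2/3 -2/3]
  r2: [   0    0    1  2/3  2/3 -1/3 -4/3  2/3]
  r3: [   0    0    0    0    0    0    0    0]
Fix exponent of X8 at 1, X4 at 0, X5 at 0, X6 at 0, X7 at 0; solve each RREF row for its pivot's exponent:
  r0: exp(X1) + (-1/3)·1 = 0 ⇒ exp(X1) = 1/3
  r1: exp(X2) + (-2/3)·1 = 0 ⇒ exp(X2) = 2/3
  r2: exp(X3) + (2/3)·1 = 0 ⇒ exp(X3) = -2/3
Π_5 = X1^(1/3) · X2^(2/3) · X3^(-2/3) · X8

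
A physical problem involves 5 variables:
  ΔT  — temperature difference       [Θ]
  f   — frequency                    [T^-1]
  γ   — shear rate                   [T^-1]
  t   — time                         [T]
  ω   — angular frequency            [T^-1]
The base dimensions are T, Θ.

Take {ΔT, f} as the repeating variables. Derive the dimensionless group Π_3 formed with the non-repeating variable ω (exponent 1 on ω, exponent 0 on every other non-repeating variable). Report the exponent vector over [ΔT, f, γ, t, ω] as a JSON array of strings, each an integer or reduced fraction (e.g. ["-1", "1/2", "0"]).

Write exponents as rows T,Θ / cols ΔT,f,γ,t,ω:
  T: [ 0 -1 -1  1 -1]
  Θ: [ 1  0  0  0  0]
RREF → pivots at {ΔT,f} ⇒ r = 2
Repeat: ΔT,f; free: γ,t,ω
RREF:
  r0: [   1    0    0    0    0]
  r1: [   0    1    1   -1    1]
Fix exponent of ω at 1, γ at 0, t at 0; solve each RREF row for its pivot's exponent:
  r0: exp(ΔT) + (0)·1 = 0 ⇒ exp(ΔT) = 0
  r1: exp(f) + (1)·1 = 0 ⇒ exp(f) = -1
Π_3 = f^-1 · ω

["0", "-1", "0", "0", "1"]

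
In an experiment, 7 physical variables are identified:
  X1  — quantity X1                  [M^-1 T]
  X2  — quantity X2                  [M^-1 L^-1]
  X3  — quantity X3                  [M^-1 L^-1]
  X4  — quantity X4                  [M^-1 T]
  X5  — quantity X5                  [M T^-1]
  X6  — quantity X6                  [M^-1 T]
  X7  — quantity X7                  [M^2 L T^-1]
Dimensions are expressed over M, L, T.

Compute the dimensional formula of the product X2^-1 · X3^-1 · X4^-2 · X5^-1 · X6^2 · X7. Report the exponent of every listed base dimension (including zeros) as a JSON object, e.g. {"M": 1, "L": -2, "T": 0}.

{"M": 3, "L": 3, "T": 0}

Dimensional matrix (M×L×T by X1×X2×X3×X4×X5×X6×X7):
  M: [-1 -1 -1 -1  1 -1  2]
  L: [ 0 -1 -1  0  0  0  1]
  T: [ 1  0  0  1 -1  1 -1]
  [M]: (-1)·-1+(-1)·-1+(-2)·-1+(-1)·1+(2)·-1+(1)·2 = 3
  [L]: (-1)·-1+(-1)·-1+(-2)·0+(-1)·0+(2)·0+(1)·1 = 3
  [T]: (-1)·0+(-1)·0+(-2)·1+(-1)·-1+(2)·1+(1)·-1 = 0
⇒ M^3 L^3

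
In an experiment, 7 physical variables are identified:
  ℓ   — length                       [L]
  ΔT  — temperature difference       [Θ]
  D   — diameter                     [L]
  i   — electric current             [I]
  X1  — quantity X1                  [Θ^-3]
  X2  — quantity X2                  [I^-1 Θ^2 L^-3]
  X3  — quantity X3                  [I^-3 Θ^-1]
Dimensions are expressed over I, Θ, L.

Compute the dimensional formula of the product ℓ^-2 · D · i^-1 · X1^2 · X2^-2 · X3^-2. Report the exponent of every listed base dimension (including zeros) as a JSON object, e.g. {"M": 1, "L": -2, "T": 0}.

{"I": 7, "Θ": -8, "L": 5}

Exponent matrix [I,Θ,L] × [ℓ,ΔT,D,i,X1,X2,X3]:
  I: [ 0  0  0  1  0 -1 -3]
  Θ: [ 0  1  0  0 -3  2 -1]
  L: [ 1  0  1  0  0 -3  0]
  [I]: (-2)·0+(1)·0+(-1)·1+(2)·0+(-2)·-1+(-2)·-3 = 7
  [Θ]: (-2)·0+(1)·0+(-1)·0+(2)·-3+(-2)·2+(-2)·-1 = -8
  [L]: (-2)·1+(1)·1+(-1)·0+(2)·0+(-2)·-3+(-2)·0 = 5
⇒ I^7 Θ^-8 L^5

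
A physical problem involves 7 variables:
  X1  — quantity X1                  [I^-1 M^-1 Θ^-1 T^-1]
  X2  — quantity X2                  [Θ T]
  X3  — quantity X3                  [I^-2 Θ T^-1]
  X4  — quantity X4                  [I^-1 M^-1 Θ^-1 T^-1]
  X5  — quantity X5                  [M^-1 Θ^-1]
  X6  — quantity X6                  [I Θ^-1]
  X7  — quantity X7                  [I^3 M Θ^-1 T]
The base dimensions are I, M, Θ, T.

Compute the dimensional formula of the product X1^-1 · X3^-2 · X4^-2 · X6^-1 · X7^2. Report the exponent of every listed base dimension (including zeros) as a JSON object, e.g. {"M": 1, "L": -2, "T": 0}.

{"I": 12, "M": 5, "Θ": 0, "T": 7}

Dimensional matrix (I×M×Θ×T by X1×X2×X3×X4×X5×X6×X7):
  I: [-1  0 -2 -1  0  1  3]
  M: [-1  0  0 -1 -1  0  1]
  Θ: [-1  1  1 -1 -1 -1 -1]
  T: [-1  1 -1 -1  0  0  1]
  [I]: (-1)·-1+(-2)·-2+(-2)·-1+(-1)·1+(2)·3 = 12
  [M]: (-1)·-1+(-2)·0+(-2)·-1+(-1)·0+(2)·1 = 5
  [Θ]: (-1)·-1+(-2)·1+(-2)·-1+(-1)·-1+(2)·-1 = 0
  [T]: (-1)·-1+(-2)·-1+(-2)·-1+(-1)·0+(2)·1 = 7
⇒ I^12 M^5 T^7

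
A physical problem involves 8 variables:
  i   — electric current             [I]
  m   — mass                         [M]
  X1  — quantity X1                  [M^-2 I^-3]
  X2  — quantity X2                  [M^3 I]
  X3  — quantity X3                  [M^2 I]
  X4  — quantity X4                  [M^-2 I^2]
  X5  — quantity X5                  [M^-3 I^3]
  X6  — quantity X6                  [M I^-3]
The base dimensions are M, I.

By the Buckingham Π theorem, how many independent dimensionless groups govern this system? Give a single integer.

Dimensional matrix (M×I by i×m×X1×X2×X3×X4×X5×X6):
  M: [ 0  1 -2  3  2 -2 -3  1]
  I: [ 1  0 -3  1  1  2  3 -3]
Row reduction gives pivot columns i,m; rank = 2
n=8, r=2 ⇒ 6 dimensionless groups

6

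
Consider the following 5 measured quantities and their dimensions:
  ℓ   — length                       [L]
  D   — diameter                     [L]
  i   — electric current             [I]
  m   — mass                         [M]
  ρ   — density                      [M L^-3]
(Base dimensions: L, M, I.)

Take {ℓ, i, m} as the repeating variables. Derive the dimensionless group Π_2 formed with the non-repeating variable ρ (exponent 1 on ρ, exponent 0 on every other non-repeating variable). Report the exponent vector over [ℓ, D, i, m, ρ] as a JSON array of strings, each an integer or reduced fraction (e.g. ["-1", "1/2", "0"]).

Write exponents as rows L,M,I / cols ℓ,D,i,m,ρ:
  L: [ 1  1  0  0 -3]
  M: [ 0  0  0  1  1]
  I: [ 0  0  1  0  0]
Echelon form has 3 nonzero rows (pivots: ℓ,i,m)
Repeat: ℓ,i,m; free: D,ρ
RREF:
  r0: [   1    1    0    0   -3]
  r1: [   0    0    1    0    0]
  r2: [   0    0    0    1    1]
Fix exponent of ρ at 1, D at 0; solve each RREF row for its pivot's exponent:
  r0: exp(ℓ) + (-3)·1 = 0 ⇒ exp(ℓ) = 3
  r1: exp(i) + (0)·1 = 0 ⇒ exp(i) = 0
  r2: exp(m) + (1)·1 = 0 ⇒ exp(m) = -1
Π_2 = ℓ^3 · m^-1 · ρ

["3", "0", "0", "-1", "1"]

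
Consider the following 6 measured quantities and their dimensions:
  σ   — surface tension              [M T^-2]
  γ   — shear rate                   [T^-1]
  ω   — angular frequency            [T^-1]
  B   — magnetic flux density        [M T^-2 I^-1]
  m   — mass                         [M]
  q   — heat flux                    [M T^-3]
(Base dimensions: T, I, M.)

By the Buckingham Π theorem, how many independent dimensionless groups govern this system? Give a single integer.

3

Dimensional matrix (T×I×M by σ×γ×ω×B×m×q):
  T: [-2 -1 -1 -2  0 -3]
  I: [ 0  0  0 -1  0  0]
  M: [ 1  0  0  1  1  1]
Echelon form has 3 nonzero rows (pivots: σ,γ,B)
6 vars − rank 3 = 3 Π groups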